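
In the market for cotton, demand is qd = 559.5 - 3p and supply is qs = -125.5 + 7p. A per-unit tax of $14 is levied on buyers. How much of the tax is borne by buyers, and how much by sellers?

Pre-tax equilibrium: p* = 68.5, q* = 354.
Tax on buyers shifts demand to qd = 559.5 − 3(p + 14) = 517.5 - 3p.
517.5 - 3p = -125.5 + 7p gives seller price ps = 64.3; buyers pay pb = 64.3 + 14 = 78.3.
New quantity: q = 559.5 − 3(78.3) = 324.6.
Buyer burden = 78.3 − 68.5 = 9.8; seller burden = 68.5 − 64.3 = 4.2.

Buyers bear $9.8, sellers bear $4.2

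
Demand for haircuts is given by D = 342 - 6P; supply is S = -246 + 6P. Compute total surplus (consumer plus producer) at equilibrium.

Total surplus = 384

Equilibrium: 342 - 6P = -246 + 6P gives P* = 49, Q* = 48.
Demand choke price: P = 57; supply starts at P = 41.
CS = ½(57 − 49)(48) = 192; PS = ½(49 − 41)(48) = 192.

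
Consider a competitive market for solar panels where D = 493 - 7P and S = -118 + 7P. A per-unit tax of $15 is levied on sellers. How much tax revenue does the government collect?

Tax revenue = 2025

Pre-tax equilibrium: P* = 611/14, Q* = 187.5.
Tax on sellers shifts supply to S = -118 + 7(P − 15) = -223 + 7P.
493 - 7P = -223 + 7P gives buyer price Pb = 358/7; sellers receive Ps = 358/7 − 15 = 253/7.
New quantity: Q = 493 − 7(358/7) = 135.
Revenue = 15 × 135 = 2025.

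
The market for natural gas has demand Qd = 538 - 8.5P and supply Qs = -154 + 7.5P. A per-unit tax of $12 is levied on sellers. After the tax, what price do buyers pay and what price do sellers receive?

Buyers pay $48.875, sellers receive $36.875

Pre-tax equilibrium: P* = 43.25, Q* = 170.375.
Tax on sellers shifts supply to Qs = -154 + 7.5(P − 12) = -244 + 7.5P.
538 - 8.5P = -244 + 7.5P gives buyer price Pb = 48.875; sellers receive Ps = 48.875 − 12 = 36.875.
New quantity: Q = 538 − 8.5(48.875) = 122.5625.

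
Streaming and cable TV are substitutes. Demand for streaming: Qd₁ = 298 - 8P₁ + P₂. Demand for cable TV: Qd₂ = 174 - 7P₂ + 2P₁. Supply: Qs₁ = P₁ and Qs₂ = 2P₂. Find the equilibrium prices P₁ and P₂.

Market 1: 298 - 8P₁ + P₂ = P₁ → 9P₁ - P₂ = 298.
Market 2: 9P₂ - 2P₁ = 174.
Eliminating P₂: 9×(1) + 1×(2) gives 79P₁ = 2856, so P₁ = 2856/79.
Back-substitute into (2): P₂ = (174 + 2×2856/79) / 9 = 2162/79.

P₁ = 2856/79, P₂ = 2162/79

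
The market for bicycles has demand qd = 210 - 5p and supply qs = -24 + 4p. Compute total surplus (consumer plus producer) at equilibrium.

Total surplus = 1440

Equilibrium: 210 - 5p = -24 + 4p gives p* = 26, q* = 80.
Demand choke price: p = 42; supply starts at p = 6.
CS = ½(42 − 26)(80) = 640; PS = ½(26 − 6)(80) = 800.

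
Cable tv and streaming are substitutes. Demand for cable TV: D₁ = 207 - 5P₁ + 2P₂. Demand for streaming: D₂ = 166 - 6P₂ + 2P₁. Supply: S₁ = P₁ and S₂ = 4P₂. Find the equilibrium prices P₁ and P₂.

P₁ = 1201/28, P₂ = 705/28

Market 1: 207 - 5P₁ + 2P₂ = P₁ → 6P₁ - 2P₂ = 207.
Market 2: 10P₂ - 2P₁ = 166.
Eliminating P₂: 10×(1) + 2×(2) gives 56P₁ = 2402, so P₁ = 1201/28.
Back-substitute into (2): P₂ = (166 + 2×1201/28) / 10 = 705/28.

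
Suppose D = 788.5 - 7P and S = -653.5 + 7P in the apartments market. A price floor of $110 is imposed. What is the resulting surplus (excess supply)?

Surplus = 98

Equilibrium price would be P* = 103, so the floor at 110 binds.
At P = 110: D = 18.5, S = 116.5.
Surplus = 116.5 − 18.5 = 98.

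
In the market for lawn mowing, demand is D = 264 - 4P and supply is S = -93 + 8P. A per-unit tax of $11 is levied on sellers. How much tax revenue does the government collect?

Pre-tax equilibrium: P* = 29.75, Q* = 145.
Tax on sellers shifts supply to S = -93 + 8(P − 11) = -181 + 8P.
264 - 4P = -181 + 8P gives buyer price Pb = 445/12; sellers receive Ps = 445/12 − 11 = 313/12.
New quantity: Q = 264 − 4(445/12) = 347/3.
Revenue = 11 × 347/3 = 3817/3.

Tax revenue = 3817/3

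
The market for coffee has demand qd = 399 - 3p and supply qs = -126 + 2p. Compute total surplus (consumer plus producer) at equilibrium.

Total surplus = 2940

Equilibrium: 399 - 3p = -126 + 2p gives p* = 105, q* = 84.
Demand choke price: p = 133; supply starts at p = 63.
CS = ½(133 − 105)(84) = 1176; PS = ½(105 − 63)(84) = 1764.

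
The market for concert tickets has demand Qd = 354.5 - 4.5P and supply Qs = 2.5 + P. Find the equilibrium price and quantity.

P* = 64, Q* = 66.5

Set Qd = Qs: 354.5 - 4.5P = 2.5 + P.
352 = 5.5P, so P* = 64.
Q* = 354.5 − 4.5(64) = 66.5.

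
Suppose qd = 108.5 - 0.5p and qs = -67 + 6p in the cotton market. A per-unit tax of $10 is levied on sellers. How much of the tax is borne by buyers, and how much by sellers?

Buyers bear 120/13, sellers bear 10/13

Pre-tax equilibrium: p* = 27, q* = 95.
Tax on sellers shifts supply to qs = -67 + 6(p − 10) = -127 + 6p.
108.5 - 0.5p = -127 + 6p gives buyer price pb = 471/13; sellers receive ps = 471/13 − 10 = 341/13.
New quantity: q = 108.5 − 0.5(471/13) = 1175/13.
Buyer burden = 471/13 − 27 = 120/13; seller burden = 27 − 341/13 = 10/13.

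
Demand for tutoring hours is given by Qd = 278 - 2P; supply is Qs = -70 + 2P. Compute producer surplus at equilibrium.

Equilibrium: 278 - 2P = -70 + 2P gives P* = 87, Q* = 104.
Supply starts at P = 35 (where Qs = 0).
PS = ½(87 − 35)(104) = 2704.

Producer surplus = 2704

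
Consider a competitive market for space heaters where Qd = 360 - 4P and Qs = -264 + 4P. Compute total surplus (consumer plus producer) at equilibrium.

Equilibrium: 360 - 4P = -264 + 4P gives P* = 78, Q* = 48.
Demand choke price: P = 90; supply starts at P = 66.
CS = ½(90 − 78)(48) = 288; PS = ½(78 − 66)(48) = 288.

Total surplus = 576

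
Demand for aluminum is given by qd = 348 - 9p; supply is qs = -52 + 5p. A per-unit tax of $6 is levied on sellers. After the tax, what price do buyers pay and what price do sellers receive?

Pre-tax equilibrium: p* = 200/7, q* = 636/7.
Tax on sellers shifts supply to qs = -52 + 5(p − 6) = -82 + 5p.
348 - 9p = -82 + 5p gives buyer price pb = 215/7; sellers receive ps = 215/7 − 6 = 173/7.
New quantity: q = 348 − 9(215/7) = 501/7.

Buyers pay 215/7, sellers receive 173/7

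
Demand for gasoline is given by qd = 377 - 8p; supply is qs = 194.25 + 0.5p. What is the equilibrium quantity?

q* = 205

Set qd = qs: 377 - 8p = 194.25 + 0.5p.
182.75 = 8.5p, so p* = 21.5.
q* = 377 − 8(21.5) = 205.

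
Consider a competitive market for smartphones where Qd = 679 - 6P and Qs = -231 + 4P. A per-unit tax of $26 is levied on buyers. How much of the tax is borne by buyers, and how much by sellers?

Pre-tax equilibrium: P* = 91, Q* = 133.
Tax on buyers shifts demand to Qd = 679 − 6(P + 26) = 523 - 6P.
523 - 6P = -231 + 4P gives seller price Ps = 75.4; buyers pay Pb = 75.4 + 26 = 101.4.
New quantity: Q = 679 − 6(101.4) = 70.6.
Buyer burden = 101.4 − 91 = 10.4; seller burden = 91 − 75.4 = 15.6.

Buyers bear $10.4, sellers bear $15.6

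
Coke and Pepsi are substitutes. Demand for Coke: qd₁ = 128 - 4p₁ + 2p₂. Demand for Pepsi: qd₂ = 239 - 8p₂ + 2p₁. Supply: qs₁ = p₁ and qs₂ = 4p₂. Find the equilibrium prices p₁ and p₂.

p₁ = 1007/28, p₂ = 1451/56

Market 1: 128 - 4p₁ + 2p₂ = p₁ → 5p₁ - 2p₂ = 128.
Market 2: 12p₂ - 2p₁ = 239.
Eliminating p₂: 12×(1) + 2×(2) gives 56p₁ = 2014, so p₁ = 1007/28.
Back-substitute into (2): p₂ = (239 + 2×1007/28) / 12 = 1451/56.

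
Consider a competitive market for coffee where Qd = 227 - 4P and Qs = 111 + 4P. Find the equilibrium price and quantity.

Set Qd = Qs: 227 - 4P = 111 + 4P.
116 = 8P, so P* = 14.5.
Q* = 227 − 4(14.5) = 169.

P* = 14.5, Q* = 169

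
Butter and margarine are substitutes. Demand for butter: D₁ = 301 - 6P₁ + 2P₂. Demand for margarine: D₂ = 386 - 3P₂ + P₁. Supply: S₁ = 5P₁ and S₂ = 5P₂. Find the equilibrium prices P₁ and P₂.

Market 1: 301 - 6P₁ + 2P₂ = 5P₁ → 11P₁ - 2P₂ = 301.
Market 2: 8P₂ - P₁ = 386.
Eliminating P₂: 8×(1) + 2×(2) gives 86P₁ = 3180, so P₁ = 1590/43.
Back-substitute into (2): P₂ = (386 + 1×1590/43) / 8 = 4547/86.

P₁ = 1590/43, P₂ = 4547/86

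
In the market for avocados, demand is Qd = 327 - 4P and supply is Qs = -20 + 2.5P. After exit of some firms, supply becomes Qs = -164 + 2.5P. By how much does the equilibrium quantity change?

Original equilibrium: P* = 694/13, Q* = 1475/13.
New equilibrium: 327 - 4P = -164 + 2.5P, so 491 = 6.5P and P' = 982/13; Q' = 327 − 4(982/13) = 323/13.
Change in quantity: 323/13 − 1475/13 = -1152/13.

ΔQ = -1152/13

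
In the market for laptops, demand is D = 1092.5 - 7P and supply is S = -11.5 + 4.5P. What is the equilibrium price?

P* = 96

Set D = S: 1092.5 - 7P = -11.5 + 4.5P.
1104 = 11.5P, so P* = 96.
Q* = 1092.5 − 7(96) = 420.5.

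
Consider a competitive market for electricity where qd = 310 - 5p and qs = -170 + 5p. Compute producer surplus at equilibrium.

Equilibrium: 310 - 5p = -170 + 5p gives p* = 48, q* = 70.
Supply starts at p = 34 (where qs = 0).
PS = ½(48 − 34)(70) = 490.

Producer surplus = 490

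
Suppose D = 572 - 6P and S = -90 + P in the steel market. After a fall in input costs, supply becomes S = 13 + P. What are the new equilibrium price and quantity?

Original equilibrium: P* = 662/7, Q* = 32/7.
New equilibrium: 572 - 6P = 13 + P, so 559 = 7P and P' = 559/7; Q' = 572 − 6(559/7) = 650/7.

P' = 559/7, Q' = 650/7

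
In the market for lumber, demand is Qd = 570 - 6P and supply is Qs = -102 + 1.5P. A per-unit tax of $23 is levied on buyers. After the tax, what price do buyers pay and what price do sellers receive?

Pre-tax equilibrium: P* = 89.6, Q* = 32.4.
Tax on buyers shifts demand to Qd = 570 − 6(P + 23) = 432 - 6P.
432 - 6P = -102 + 1.5P gives seller price Ps = 71.2; buyers pay Pb = 71.2 + 23 = 94.2.
New quantity: Q = 570 − 6(94.2) = 4.8.

Buyers pay $94.2, sellers receive $71.2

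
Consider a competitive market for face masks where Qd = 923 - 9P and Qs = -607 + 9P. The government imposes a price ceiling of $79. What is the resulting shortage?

Shortage = 108

Equilibrium price would be P* = 85, so the ceiling at 79 binds.
At P = 79: Qd = 923 − 9(79) = 212, Qs = -607 + 9(79) = 104.
Shortage = 212 − 104 = 108.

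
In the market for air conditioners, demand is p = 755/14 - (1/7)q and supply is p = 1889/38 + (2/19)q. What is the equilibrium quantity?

Set the two price expressions equal: 755/14 - (1/7)q = 1889/38 + (2/19)q.
561/133 = (33/133)q, so q* = 17.
p* = 755/14 − (1/7)(17) = 51.5.

q* = 17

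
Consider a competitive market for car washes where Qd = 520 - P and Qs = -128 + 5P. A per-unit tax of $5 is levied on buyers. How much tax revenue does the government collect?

Tax revenue = 12235/6

Pre-tax equilibrium: P* = 108, Q* = 412.
Tax on buyers shifts demand to Qd = 520 − 1(P + 5) = 515 - P.
515 - P = -128 + 5P gives seller price Ps = 643/6; buyers pay Pb = 643/6 + 5 = 673/6.
New quantity: Q = 520 − 1(673/6) = 2447/6.
Revenue = 5 × 2447/6 = 12235/6.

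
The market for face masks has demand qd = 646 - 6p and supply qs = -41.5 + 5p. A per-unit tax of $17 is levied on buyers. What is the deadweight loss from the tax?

Pre-tax equilibrium: p* = 62.5, q* = 271.
Tax on buyers shifts demand to qd = 646 − 6(p + 17) = 544 - 6p.
544 - 6p = -41.5 + 5p gives seller price ps = 1171/22; buyers pay pb = 1171/22 + 17 = 1545/22.
New quantity: q = 646 − 6(1545/22) = 2471/11.
DWL = ½ × 17 × (271 − 2471/11) = 4335/11.

Deadweight loss = 4335/11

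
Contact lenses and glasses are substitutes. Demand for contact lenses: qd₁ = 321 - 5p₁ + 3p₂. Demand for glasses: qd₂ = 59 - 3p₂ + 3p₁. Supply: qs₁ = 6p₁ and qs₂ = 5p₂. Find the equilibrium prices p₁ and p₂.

p₁ = 2745/79, p₂ = 1612/79

Market 1: 321 - 5p₁ + 3p₂ = 6p₁ → 11p₁ - 3p₂ = 321.
Market 2: 8p₂ - 3p₁ = 59.
Eliminating p₂: 8×(1) + 3×(2) gives 79p₁ = 2745, so p₁ = 2745/79.
Back-substitute into (2): p₂ = (59 + 3×2745/79) / 8 = 1612/79.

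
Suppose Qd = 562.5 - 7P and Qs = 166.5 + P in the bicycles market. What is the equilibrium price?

Set Qd = Qs: 562.5 - 7P = 166.5 + P.
396 = 8P, so P* = 49.5.
Q* = 562.5 − 7(49.5) = 216.

P* = 49.5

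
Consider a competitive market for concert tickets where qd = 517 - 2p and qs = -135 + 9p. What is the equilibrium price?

p* = 652/11

Set qd = qs: 517 - 2p = -135 + 9p.
652 = 11p, so p* = 652/11.
q* = 517 − 2(652/11) = 4383/11.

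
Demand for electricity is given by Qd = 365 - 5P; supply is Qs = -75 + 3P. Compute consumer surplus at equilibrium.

Consumer surplus = 810

Equilibrium: 365 - 5P = -75 + 3P gives P* = 55, Q* = 90.
Demand choke price (Qd = 0): P = 73.
CS = ½(73 − 55)(90) = 810.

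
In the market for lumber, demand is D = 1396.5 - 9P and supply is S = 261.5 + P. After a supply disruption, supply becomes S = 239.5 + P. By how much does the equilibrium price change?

Original equilibrium: P* = 113.5, Q* = 375.
New equilibrium: 1396.5 - 9P = 239.5 + P, so 1157 = 10P and P' = 115.7; Q' = 1396.5 − 9(115.7) = 355.2.
Change in price: 115.7 − 113.5 = 2.2.

ΔP = 2.2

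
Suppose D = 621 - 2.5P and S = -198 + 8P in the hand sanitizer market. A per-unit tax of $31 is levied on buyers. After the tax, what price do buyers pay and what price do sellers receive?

Buyers pay 2134/21, sellers receive 1483/21

Pre-tax equilibrium: P* = 78, Q* = 426.
Tax on buyers shifts demand to D = 621 − 2.5(P + 31) = 543.5 - 2.5P.
543.5 - 2.5P = -198 + 8P gives seller price Ps = 1483/21; buyers pay Pb = 1483/21 + 31 = 2134/21.
New quantity: Q = 621 − 2.5(2134/21) = 7706/21.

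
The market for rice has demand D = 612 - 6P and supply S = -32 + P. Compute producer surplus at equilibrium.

Equilibrium: 612 - 6P = -32 + P gives P* = 92, Q* = 60.
Supply starts at P = 32 (where S = 0).
PS = ½(92 − 32)(60) = 1800.

Producer surplus = 1800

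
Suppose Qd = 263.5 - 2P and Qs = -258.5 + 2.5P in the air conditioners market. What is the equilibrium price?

P* = 116

Set Qd = Qs: 263.5 - 2P = -258.5 + 2.5P.
522 = 4.5P, so P* = 116.
Q* = 263.5 − 2(116) = 31.5.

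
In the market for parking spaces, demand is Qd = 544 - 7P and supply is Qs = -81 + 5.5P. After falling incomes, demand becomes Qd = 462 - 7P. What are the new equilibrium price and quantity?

Original equilibrium: P* = 50, Q* = 194.
New equilibrium: 462 - 7P = -81 + 5.5P, so 543 = 12.5P and P' = 43.44; Q' = 462 − 7(43.44) = 157.92.

P' = 43.44, Q' = 157.92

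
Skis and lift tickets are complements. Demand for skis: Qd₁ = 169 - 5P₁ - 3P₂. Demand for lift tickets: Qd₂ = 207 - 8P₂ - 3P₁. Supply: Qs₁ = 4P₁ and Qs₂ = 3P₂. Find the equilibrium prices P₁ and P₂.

P₁ = 619/45, P₂ = 226/15

Market 1: 169 - 5P₁ - 3P₂ = 4P₁ → 9P₁ + 3P₂ = 169.
Market 2: 11P₂ + 3P₁ = 207.
Eliminating P₂: 11×(1) − 3×(2) gives 90P₁ = 1238, so P₁ = 619/45.
Back-substitute into (2): P₂ = (207 − 3×619/45) / 11 = 226/15.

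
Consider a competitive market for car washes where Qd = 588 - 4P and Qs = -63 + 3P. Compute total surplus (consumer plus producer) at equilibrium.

Total surplus = 13608

Equilibrium: 588 - 4P = -63 + 3P gives P* = 93, Q* = 216.
Demand choke price: P = 147; supply starts at P = 21.
CS = ½(147 − 93)(216) = 5832; PS = ½(93 − 21)(216) = 7776.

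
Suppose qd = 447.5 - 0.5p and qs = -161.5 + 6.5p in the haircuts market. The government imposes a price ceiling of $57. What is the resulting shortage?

Shortage = 210

Equilibrium price would be p* = 87, so the ceiling at 57 binds.
At p = 57: qd = 447.5 − 0.5(57) = 419, qs = -161.5 + 6.5(57) = 209.
Shortage = 419 − 209 = 210.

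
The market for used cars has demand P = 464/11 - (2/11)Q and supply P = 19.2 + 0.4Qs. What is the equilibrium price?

P* = 35

Set the two price expressions equal: 464/11 - (2/11)Q = 19.2 + 0.4Q.
1264/55 = (32/55)Q, so Q* = 39.5.
P* = 464/11 − (2/11)(39.5) = 35.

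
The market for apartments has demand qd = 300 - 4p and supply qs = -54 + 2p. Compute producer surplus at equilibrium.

Producer surplus = 1024

Equilibrium: 300 - 4p = -54 + 2p gives p* = 59, q* = 64.
Supply starts at p = 27 (where qs = 0).
PS = ½(59 − 27)(64) = 1024.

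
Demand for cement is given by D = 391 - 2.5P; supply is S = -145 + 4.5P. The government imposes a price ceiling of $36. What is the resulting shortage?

Equilibrium price would be P* = 536/7, so the ceiling at 36 binds.
At P = 36: D = 391 − 2.5(36) = 301, S = -145 + 4.5(36) = 17.
Shortage = 301 − 17 = 284.

Shortage = 284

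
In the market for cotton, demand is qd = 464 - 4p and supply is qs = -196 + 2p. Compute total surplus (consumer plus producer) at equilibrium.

Total surplus = 216

Equilibrium: 464 - 4p = -196 + 2p gives p* = 110, q* = 24.
Demand choke price: p = 116; supply starts at p = 98.
CS = ½(116 − 110)(24) = 72; PS = ½(110 − 98)(24) = 144.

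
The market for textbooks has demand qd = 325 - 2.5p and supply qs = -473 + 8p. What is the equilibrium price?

p* = 76

Set qd = qs: 325 - 2.5p = -473 + 8p.
798 = 10.5p, so p* = 76.
q* = 325 − 2.5(76) = 135.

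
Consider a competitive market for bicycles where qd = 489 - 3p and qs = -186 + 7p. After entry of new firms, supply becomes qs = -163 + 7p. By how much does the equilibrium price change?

Δp = -2.3

Original equilibrium: p* = 67.5, q* = 286.5.
New equilibrium: 489 - 3p = -163 + 7p, so 652 = 10p and p' = 65.2; q' = 489 − 3(65.2) = 293.4.
Change in price: 65.2 − 67.5 = -2.3.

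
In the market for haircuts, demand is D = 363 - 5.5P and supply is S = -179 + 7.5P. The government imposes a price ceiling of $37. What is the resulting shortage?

Shortage = 61

Equilibrium price would be P* = 542/13, so the ceiling at 37 binds.
At P = 37: D = 363 − 5.5(37) = 159.5, S = -179 + 7.5(37) = 98.5.
Shortage = 159.5 − 98.5 = 61.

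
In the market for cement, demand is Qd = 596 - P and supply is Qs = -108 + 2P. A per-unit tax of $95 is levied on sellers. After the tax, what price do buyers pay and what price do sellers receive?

Buyers pay $298, sellers receive $203

Pre-tax equilibrium: P* = 704/3, Q* = 1084/3.
Tax on sellers shifts supply to Qs = -108 + 2(P − 95) = -298 + 2P.
596 - P = -298 + 2P gives buyer price Pb = 298; sellers receive Ps = 298 − 95 = 203.
New quantity: Q = 596 − 1(298) = 298.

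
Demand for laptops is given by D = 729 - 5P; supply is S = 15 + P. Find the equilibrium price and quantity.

P* = 119, Q* = 134

Set D = S: 729 - 5P = 15 + P.
714 = 6P, so P* = 119.
Q* = 729 − 5(119) = 134.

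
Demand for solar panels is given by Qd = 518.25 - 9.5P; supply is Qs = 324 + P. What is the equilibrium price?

Set Qd = Qs: 518.25 - 9.5P = 324 + P.
194.25 = 10.5P, so P* = 18.5.
Q* = 518.25 − 9.5(18.5) = 342.5.

P* = 18.5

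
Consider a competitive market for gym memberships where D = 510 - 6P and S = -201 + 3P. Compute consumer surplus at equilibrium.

Consumer surplus = 108

Equilibrium: 510 - 6P = -201 + 3P gives P* = 79, Q* = 36.
Demand choke price (D = 0): P = 85.
CS = ½(85 − 79)(36) = 108.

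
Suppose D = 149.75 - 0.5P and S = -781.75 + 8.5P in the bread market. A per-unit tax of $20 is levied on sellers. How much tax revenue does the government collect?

Pre-tax equilibrium: P* = 103.5, Q* = 98.
Tax on sellers shifts supply to S = -781.75 + 8.5(P − 20) = -951.75 + 8.5P.
149.75 - 0.5P = -951.75 + 8.5P gives buyer price Pb = 2203/18; sellers receive Ps = 2203/18 − 20 = 1843/18.
New quantity: Q = 149.75 − 0.5(2203/18) = 797/9.
Revenue = 20 × 797/9 = 15940/9.

Tax revenue = 15940/9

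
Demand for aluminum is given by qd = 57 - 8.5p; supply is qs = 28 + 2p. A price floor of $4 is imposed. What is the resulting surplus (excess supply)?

Surplus = 13

Equilibrium price would be p* = 58/21, so the floor at 4 binds.
At p = 4: qd = 23, qs = 36.
Surplus = 36 − 23 = 13.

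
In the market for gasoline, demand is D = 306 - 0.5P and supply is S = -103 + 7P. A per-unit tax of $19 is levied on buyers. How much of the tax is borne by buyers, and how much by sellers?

Pre-tax equilibrium: P* = 818/15, Q* = 4181/15.
Tax on buyers shifts demand to D = 306 − 0.5(P + 19) = 296.5 - 0.5P.
296.5 - 0.5P = -103 + 7P gives seller price Ps = 799/15; buyers pay Pb = 799/15 + 19 = 1084/15.
New quantity: Q = 306 − 0.5(1084/15) = 4048/15.
Buyer burden = 1084/15 − 818/15 = 266/15; seller burden = 818/15 − 799/15 = 19/15.

Buyers bear 266/15, sellers bear 19/15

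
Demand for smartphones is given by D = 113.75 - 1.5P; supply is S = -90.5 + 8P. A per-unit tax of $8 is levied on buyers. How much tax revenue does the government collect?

Pre-tax equilibrium: P* = 21.5, Q* = 81.5.
Tax on buyers shifts demand to D = 113.75 − 1.5(P + 8) = 101.75 - 1.5P.
101.75 - 1.5P = -90.5 + 8P gives seller price Ps = 769/38; buyers pay Pb = 769/38 + 8 = 1073/38.
New quantity: Q = 113.75 − 1.5(1073/38) = 2713/38.
Revenue = 8 × 2713/38 = 10852/19.

Tax revenue = 10852/19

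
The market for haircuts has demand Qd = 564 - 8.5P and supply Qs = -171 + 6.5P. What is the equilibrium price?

Set Qd = Qs: 564 - 8.5P = -171 + 6.5P.
735 = 15P, so P* = 49.
Q* = 564 − 8.5(49) = 147.5.

P* = 49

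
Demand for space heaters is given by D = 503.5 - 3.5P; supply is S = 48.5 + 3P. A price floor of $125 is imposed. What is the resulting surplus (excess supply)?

Equilibrium price would be P* = 70, so the floor at 125 binds.
At P = 125: D = 66, S = 423.5.
Surplus = 423.5 − 66 = 357.5.

Surplus = 357.5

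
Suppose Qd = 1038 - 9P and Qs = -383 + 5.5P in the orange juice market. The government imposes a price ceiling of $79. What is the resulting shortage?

Equilibrium price would be P* = 98, so the ceiling at 79 binds.
At P = 79: Qd = 1038 − 9(79) = 327, Qs = -383 + 5.5(79) = 51.5.
Shortage = 327 − 51.5 = 275.5.

Shortage = 275.5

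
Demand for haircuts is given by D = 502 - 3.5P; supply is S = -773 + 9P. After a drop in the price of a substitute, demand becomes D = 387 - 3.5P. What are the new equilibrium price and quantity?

P' = 92.8, Q' = 62.2

Original equilibrium: P* = 102, Q* = 145.
New equilibrium: 387 - 3.5P = -773 + 9P, so 1160 = 12.5P and P' = 92.8; Q' = 387 − 3.5(92.8) = 62.2.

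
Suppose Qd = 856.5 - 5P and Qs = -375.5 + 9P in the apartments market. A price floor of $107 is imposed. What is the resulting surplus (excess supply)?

Surplus = 266

Equilibrium price would be P* = 88, so the floor at 107 binds.
At P = 107: Qd = 321.5, Qs = 587.5.
Surplus = 587.5 − 321.5 = 266.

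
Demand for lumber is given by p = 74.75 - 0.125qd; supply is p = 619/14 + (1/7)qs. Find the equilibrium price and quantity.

p* = 60.5, q* = 114

Set the two price expressions equal: 74.75 - 0.125q = 619/14 + (1/7)q.
855/28 = (15/56)q, so q* = 114.
p* = 74.75 − (0.125)(114) = 60.5.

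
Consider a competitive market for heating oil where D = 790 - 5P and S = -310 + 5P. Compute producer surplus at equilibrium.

Equilibrium: 790 - 5P = -310 + 5P gives P* = 110, Q* = 240.
Supply starts at P = 62 (where S = 0).
PS = ½(110 − 62)(240) = 5760.

Producer surplus = 5760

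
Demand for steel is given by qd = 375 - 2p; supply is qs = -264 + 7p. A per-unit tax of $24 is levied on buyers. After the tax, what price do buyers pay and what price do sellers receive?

Pre-tax equilibrium: p* = 71, q* = 233.
Tax on buyers shifts demand to qd = 375 − 2(p + 24) = 327 - 2p.
327 - 2p = -264 + 7p gives seller price ps = 197/3; buyers pay pb = 197/3 + 24 = 269/3.
New quantity: q = 375 − 2(269/3) = 587/3.

Buyers pay 269/3, sellers receive 197/3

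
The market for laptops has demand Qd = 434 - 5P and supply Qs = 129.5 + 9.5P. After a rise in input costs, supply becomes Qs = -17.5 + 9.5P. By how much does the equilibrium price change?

ΔP = 294/29

Original equilibrium: P* = 21, Q* = 329.
New equilibrium: 434 - 5P = -17.5 + 9.5P, so 451.5 = 14.5P and P' = 903/29; Q' = 434 − 5(903/29) = 8071/29.
Change in price: 903/29 − 21 = 294/29.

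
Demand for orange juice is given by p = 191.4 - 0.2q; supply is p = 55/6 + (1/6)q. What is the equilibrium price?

p* = 92

Set the two price expressions equal: 191.4 - 0.2q = 55/6 + (1/6)q.
5467/30 = (11/30)q, so q* = 497.
p* = 191.4 − (0.2)(497) = 92.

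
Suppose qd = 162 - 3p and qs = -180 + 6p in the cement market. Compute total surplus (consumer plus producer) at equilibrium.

Total surplus = 576

Equilibrium: 162 - 3p = -180 + 6p gives p* = 38, q* = 48.
Demand choke price: p = 54; supply starts at p = 30.
CS = ½(54 − 38)(48) = 384; PS = ½(38 − 30)(48) = 192.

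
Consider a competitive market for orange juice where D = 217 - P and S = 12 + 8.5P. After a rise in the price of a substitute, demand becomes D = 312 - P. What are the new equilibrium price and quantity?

Original equilibrium: P* = 410/19, Q* = 3713/19.
New equilibrium: 312 - P = 12 + 8.5P, so 300 = 9.5P and P' = 600/19; Q' = 312 − 1(600/19) = 5328/19.

P' = 600/19, Q' = 5328/19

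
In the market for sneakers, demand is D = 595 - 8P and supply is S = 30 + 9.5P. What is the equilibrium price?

P* = 226/7

Set D = S: 595 - 8P = 30 + 9.5P.
565 = 17.5P, so P* = 226/7.
Q* = 595 − 8(226/7) = 2357/7.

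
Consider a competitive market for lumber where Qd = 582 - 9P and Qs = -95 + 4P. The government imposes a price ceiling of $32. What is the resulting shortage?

Shortage = 261

Equilibrium price would be P* = 677/13, so the ceiling at 32 binds.
At P = 32: Qd = 582 − 9(32) = 294, Qs = -95 + 4(32) = 33.
Shortage = 294 − 33 = 261.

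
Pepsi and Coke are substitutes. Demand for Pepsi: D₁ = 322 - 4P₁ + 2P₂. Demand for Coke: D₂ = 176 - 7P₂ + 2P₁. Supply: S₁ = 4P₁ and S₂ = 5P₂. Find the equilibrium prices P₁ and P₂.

Market 1: 322 - 4P₁ + 2P₂ = 4P₁ → 8P₁ - 2P₂ = 322.
Market 2: 12P₂ - 2P₁ = 176.
Eliminating P₂: 12×(1) + 2×(2) gives 92P₁ = 4216, so P₁ = 1054/23.
Back-substitute into (2): P₂ = (176 + 2×1054/23) / 12 = 513/23.

P₁ = 1054/23, P₂ = 513/23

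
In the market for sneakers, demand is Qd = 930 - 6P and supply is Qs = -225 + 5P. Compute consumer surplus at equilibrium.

Consumer surplus = 7500

Equilibrium: 930 - 6P = -225 + 5P gives P* = 105, Q* = 300.
Demand choke price (Qd = 0): P = 155.
CS = ½(155 − 105)(300) = 7500.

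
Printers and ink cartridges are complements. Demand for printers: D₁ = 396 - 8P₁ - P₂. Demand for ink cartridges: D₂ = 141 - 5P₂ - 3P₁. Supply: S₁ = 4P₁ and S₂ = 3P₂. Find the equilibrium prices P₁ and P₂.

Market 1: 396 - 8P₁ - P₂ = 4P₁ → 12P₁ + P₂ = 396.
Market 2: 8P₂ + 3P₁ = 141.
Eliminating P₂: 8×(1) − 1×(2) gives 93P₁ = 3027, so P₁ = 1009/31.
Back-substitute into (2): P₂ = (141 − 3×1009/31) / 8 = 168/31.

P₁ = 1009/31, P₂ = 168/31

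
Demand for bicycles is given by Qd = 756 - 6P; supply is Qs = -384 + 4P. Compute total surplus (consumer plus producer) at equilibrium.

Equilibrium: 756 - 6P = -384 + 4P gives P* = 114, Q* = 72.
Demand choke price: P = 126; supply starts at P = 96.
CS = ½(126 − 114)(72) = 432; PS = ½(114 − 96)(72) = 648.

Total surplus = 1080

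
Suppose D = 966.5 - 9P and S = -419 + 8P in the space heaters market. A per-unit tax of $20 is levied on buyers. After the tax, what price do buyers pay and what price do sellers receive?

Buyers pay 3091/34, sellers receive 2411/34

Pre-tax equilibrium: P* = 81.5, Q* = 233.
Tax on buyers shifts demand to D = 966.5 − 9(P + 20) = 786.5 - 9P.
786.5 - 9P = -419 + 8P gives seller price Ps = 2411/34; buyers pay Pb = 2411/34 + 20 = 3091/34.
New quantity: Q = 966.5 − 9(3091/34) = 2521/17.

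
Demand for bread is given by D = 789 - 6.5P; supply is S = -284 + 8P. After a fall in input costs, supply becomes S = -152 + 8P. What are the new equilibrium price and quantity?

P' = 1882/29, Q' = 10648/29

Original equilibrium: P* = 74, Q* = 308.
New equilibrium: 789 - 6.5P = -152 + 8P, so 941 = 14.5P and P' = 1882/29; Q' = 789 − 6.5(1882/29) = 10648/29.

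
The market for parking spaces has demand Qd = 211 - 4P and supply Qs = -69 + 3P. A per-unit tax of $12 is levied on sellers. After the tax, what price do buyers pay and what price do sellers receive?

Buyers pay 316/7, sellers receive 232/7

Pre-tax equilibrium: P* = 40, Q* = 51.
Tax on sellers shifts supply to Qs = -69 + 3(P − 12) = -105 + 3P.
211 - 4P = -105 + 3P gives buyer price Pb = 316/7; sellers receive Ps = 316/7 − 12 = 232/7.
New quantity: Q = 211 − 4(316/7) = 213/7.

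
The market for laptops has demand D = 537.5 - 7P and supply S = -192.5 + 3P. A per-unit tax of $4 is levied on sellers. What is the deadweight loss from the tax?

Pre-tax equilibrium: P* = 73, Q* = 26.5.
Tax on sellers shifts supply to S = -192.5 + 3(P − 4) = -204.5 + 3P.
537.5 - 7P = -204.5 + 3P gives buyer price Pb = 74.2; sellers receive Ps = 74.2 − 4 = 70.2.
New quantity: Q = 537.5 − 7(74.2) = 18.1.
DWL = ½ × 4 × (26.5 − 18.1) = 16.8.

Deadweight loss = 16.8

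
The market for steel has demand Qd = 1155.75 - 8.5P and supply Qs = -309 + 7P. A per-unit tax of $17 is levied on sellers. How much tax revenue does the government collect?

Pre-tax equilibrium: P* = 94.5, Q* = 352.5.
Tax on sellers shifts supply to Qs = -309 + 7(P − 17) = -428 + 7P.
1155.75 - 8.5P = -428 + 7P gives buyer price Pb = 6335/62; sellers receive Ps = 6335/62 − 17 = 5281/62.
New quantity: Q = 1155.75 − 8.5(6335/62) = 17809/62.
Revenue = 17 × 17809/62 = 302753/62.

Tax revenue = 302753/62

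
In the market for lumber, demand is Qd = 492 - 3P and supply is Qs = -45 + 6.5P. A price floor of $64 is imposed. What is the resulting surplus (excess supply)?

Surplus = 71

Equilibrium price would be P* = 1074/19, so the floor at 64 binds.
At P = 64: Qd = 300, Qs = 371.
Surplus = 371 − 300 = 71.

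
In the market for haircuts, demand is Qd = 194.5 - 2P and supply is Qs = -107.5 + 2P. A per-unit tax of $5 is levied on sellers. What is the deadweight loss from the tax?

Pre-tax equilibrium: P* = 75.5, Q* = 43.5.
Tax on sellers shifts supply to Qs = -107.5 + 2(P − 5) = -117.5 + 2P.
194.5 - 2P = -117.5 + 2P gives buyer price Pb = 78; sellers receive Ps = 78 − 5 = 73.
New quantity: Q = 194.5 − 2(78) = 38.5.
DWL = ½ × 5 × (43.5 − 38.5) = 12.5.

Deadweight loss = 12.5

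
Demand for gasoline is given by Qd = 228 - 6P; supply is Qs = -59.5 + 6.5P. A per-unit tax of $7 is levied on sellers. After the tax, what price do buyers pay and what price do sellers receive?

Pre-tax equilibrium: P* = 23, Q* = 90.
Tax on sellers shifts supply to Qs = -59.5 + 6.5(P − 7) = -105 + 6.5P.
228 - 6P = -105 + 6.5P gives buyer price Pb = 26.64; sellers receive Ps = 26.64 − 7 = 19.64.
New quantity: Q = 228 − 6(26.64) = 68.16.

Buyers pay $26.64, sellers receive $19.64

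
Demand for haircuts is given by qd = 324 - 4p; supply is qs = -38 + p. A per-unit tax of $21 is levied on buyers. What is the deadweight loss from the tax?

Pre-tax equilibrium: p* = 72.4, q* = 34.4.
Tax on buyers shifts demand to qd = 324 − 4(p + 21) = 240 - 4p.
240 - 4p = -38 + p gives seller price ps = 55.6; buyers pay pb = 55.6 + 21 = 76.6.
New quantity: q = 324 − 4(76.6) = 17.6.
DWL = ½ × 21 × (34.4 − 17.6) = 176.4.

Deadweight loss = 176.4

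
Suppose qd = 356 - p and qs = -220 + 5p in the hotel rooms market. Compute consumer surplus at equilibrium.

Equilibrium: 356 - p = -220 + 5p gives p* = 96, q* = 260.
Demand choke price (qd = 0): p = 356.
CS = ½(356 − 96)(260) = 33800.

Consumer surplus = 33800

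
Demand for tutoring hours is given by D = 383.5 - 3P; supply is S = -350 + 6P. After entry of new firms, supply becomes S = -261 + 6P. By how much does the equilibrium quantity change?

Original equilibrium: P* = 81.5, Q* = 139.
New equilibrium: 383.5 - 3P = -261 + 6P, so 644.5 = 9P and P' = 1289/18; Q' = 383.5 − 3(1289/18) = 506/3.
Change in quantity: 506/3 − 139 = 89/3.

ΔQ = 89/3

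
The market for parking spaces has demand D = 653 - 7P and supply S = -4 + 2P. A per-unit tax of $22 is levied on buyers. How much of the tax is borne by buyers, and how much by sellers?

Buyers bear 44/9, sellers bear 154/9

Pre-tax equilibrium: P* = 73, Q* = 142.
Tax on buyers shifts demand to D = 653 − 7(P + 22) = 499 - 7P.
499 - 7P = -4 + 2P gives seller price Ps = 503/9; buyers pay Pb = 503/9 + 22 = 701/9.
New quantity: Q = 653 − 7(701/9) = 970/9.
Buyer burden = 701/9 − 73 = 44/9; seller burden = 73 − 503/9 = 154/9.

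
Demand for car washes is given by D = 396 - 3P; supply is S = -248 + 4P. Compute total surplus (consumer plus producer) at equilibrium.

Total surplus = 4200

Equilibrium: 396 - 3P = -248 + 4P gives P* = 92, Q* = 120.
Demand choke price: P = 132; supply starts at P = 62.
CS = ½(132 − 92)(120) = 2400; PS = ½(92 − 62)(120) = 1800.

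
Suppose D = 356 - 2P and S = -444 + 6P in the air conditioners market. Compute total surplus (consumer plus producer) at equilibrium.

Total surplus = 8112

Equilibrium: 356 - 2P = -444 + 6P gives P* = 100, Q* = 156.
Demand choke price: P = 178; supply starts at P = 74.
CS = ½(178 − 100)(156) = 6084; PS = ½(100 − 74)(156) = 2028.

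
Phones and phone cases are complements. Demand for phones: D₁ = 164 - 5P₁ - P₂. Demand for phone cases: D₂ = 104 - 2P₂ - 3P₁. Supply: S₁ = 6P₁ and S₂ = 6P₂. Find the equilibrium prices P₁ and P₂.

Market 1: 164 - 5P₁ - P₂ = 6P₁ → 11P₁ + P₂ = 164.
Market 2: 8P₂ + 3P₁ = 104.
Eliminating P₂: 8×(1) − 1×(2) gives 85P₁ = 1208, so P₁ = 1208/85.
Back-substitute into (2): P₂ = (104 − 3×1208/85) / 8 = 652/85.

P₁ = 1208/85, P₂ = 652/85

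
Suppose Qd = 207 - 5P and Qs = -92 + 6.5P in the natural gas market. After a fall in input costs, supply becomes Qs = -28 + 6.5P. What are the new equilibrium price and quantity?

Original equilibrium: P* = 26, Q* = 77.
New equilibrium: 207 - 5P = -28 + 6.5P, so 235 = 11.5P and P' = 470/23; Q' = 207 − 5(470/23) = 2411/23.

P' = 470/23, Q' = 2411/23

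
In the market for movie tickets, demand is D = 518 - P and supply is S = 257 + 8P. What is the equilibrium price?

Set D = S: 518 - P = 257 + 8P.
261 = 9P, so P* = 29.
Q* = 518 − 1(29) = 489.

P* = 29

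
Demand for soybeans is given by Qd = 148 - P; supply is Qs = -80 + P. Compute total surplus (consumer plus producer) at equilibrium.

Total surplus = 1156

Equilibrium: 148 - P = -80 + P gives P* = 114, Q* = 34.
Demand choke price: P = 148; supply starts at P = 80.
CS = ½(148 − 114)(34) = 578; PS = ½(114 − 80)(34) = 578.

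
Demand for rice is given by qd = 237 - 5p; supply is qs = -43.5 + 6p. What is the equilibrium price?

Set qd = qs: 237 - 5p = -43.5 + 6p.
280.5 = 11p, so p* = 25.5.
q* = 237 − 5(25.5) = 109.5.

p* = 25.5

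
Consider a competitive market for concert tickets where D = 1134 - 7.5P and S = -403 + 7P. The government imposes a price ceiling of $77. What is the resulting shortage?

Equilibrium price would be P* = 106, so the ceiling at 77 binds.
At P = 77: D = 1134 − 7.5(77) = 556.5, S = -403 + 7(77) = 136.
Shortage = 556.5 − 136 = 420.5.

Shortage = 420.5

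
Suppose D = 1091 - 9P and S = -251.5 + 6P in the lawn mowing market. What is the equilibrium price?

Set D = S: 1091 - 9P = -251.5 + 6P.
1342.5 = 15P, so P* = 89.5.
Q* = 1091 − 9(89.5) = 285.5.

P* = 89.5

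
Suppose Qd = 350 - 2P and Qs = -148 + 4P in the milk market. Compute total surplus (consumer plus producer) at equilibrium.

Total surplus = 12696

Equilibrium: 350 - 2P = -148 + 4P gives P* = 83, Q* = 184.
Demand choke price: P = 175; supply starts at P = 37.
CS = ½(175 − 83)(184) = 8464; PS = ½(83 − 37)(184) = 4232.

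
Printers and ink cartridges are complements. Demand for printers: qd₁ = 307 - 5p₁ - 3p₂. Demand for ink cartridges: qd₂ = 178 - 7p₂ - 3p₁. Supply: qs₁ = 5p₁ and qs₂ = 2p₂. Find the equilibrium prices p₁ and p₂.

Market 1: 307 - 5p₁ - 3p₂ = 5p₁ → 10p₁ + 3p₂ = 307.
Market 2: 9p₂ + 3p₁ = 178.
Eliminating p₂: 9×(1) − 3×(2) gives 81p₁ = 2229, so p₁ = 743/27.
Back-substitute into (2): p₂ = (178 − 3×743/27) / 9 = 859/81.

p₁ = 743/27, p₂ = 859/81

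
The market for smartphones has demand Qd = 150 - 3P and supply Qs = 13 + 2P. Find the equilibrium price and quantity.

P* = 27.4, Q* = 67.8

Set Qd = Qs: 150 - 3P = 13 + 2P.
137 = 5P, so P* = 27.4.
Q* = 150 − 3(27.4) = 67.8.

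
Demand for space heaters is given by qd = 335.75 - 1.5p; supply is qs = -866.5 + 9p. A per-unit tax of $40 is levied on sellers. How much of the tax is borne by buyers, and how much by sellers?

Pre-tax equilibrium: p* = 114.5, q* = 164.
Tax on sellers shifts supply to qs = -866.5 + 9(p − 40) = -1226.5 + 9p.
335.75 - 1.5p = -1226.5 + 9p gives buyer price pb = 2083/14; sellers receive ps = 2083/14 − 40 = 1523/14.
New quantity: q = 335.75 − 1.5(2083/14) = 788/7.
Buyer burden = 2083/14 − 114.5 = 240/7; seller burden = 114.5 − 1523/14 = 40/7.

Buyers bear 240/7, sellers bear 40/7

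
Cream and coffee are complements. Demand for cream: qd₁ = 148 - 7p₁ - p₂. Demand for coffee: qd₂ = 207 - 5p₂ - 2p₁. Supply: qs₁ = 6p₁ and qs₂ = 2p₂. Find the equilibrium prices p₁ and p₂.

Market 1: 148 - 7p₁ - p₂ = 6p₁ → 13p₁ + p₂ = 148.
Market 2: 7p₂ + 2p₁ = 207.
Eliminating p₂: 7×(1) − 1×(2) gives 89p₁ = 829, so p₁ = 829/89.
Back-substitute into (2): p₂ = (207 − 2×829/89) / 7 = 2395/89.

p₁ = 829/89, p₂ = 2395/89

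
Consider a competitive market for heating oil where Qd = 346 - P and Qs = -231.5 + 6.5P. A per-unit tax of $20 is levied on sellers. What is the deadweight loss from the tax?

Pre-tax equilibrium: P* = 77, Q* = 269.
Tax on sellers shifts supply to Qs = -231.5 + 6.5(P − 20) = -361.5 + 6.5P.
346 - P = -361.5 + 6.5P gives buyer price Pb = 283/3; sellers receive Ps = 283/3 − 20 = 223/3.
New quantity: Q = 346 − 1(283/3) = 755/3.
DWL = ½ × 20 × (269 − 755/3) = 520/3.

Deadweight loss = 520/3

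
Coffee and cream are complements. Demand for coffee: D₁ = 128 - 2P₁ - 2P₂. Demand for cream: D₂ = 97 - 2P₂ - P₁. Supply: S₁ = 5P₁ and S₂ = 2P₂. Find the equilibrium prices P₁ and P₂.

P₁ = 159/13, P₂ = 551/26

Market 1: 128 - 2P₁ - 2P₂ = 5P₁ → 7P₁ + 2P₂ = 128.
Market 2: 4P₂ + P₁ = 97.
Eliminating P₂: 4×(1) − 2×(2) gives 26P₁ = 318, so P₁ = 159/13.
Back-substitute into (2): P₂ = (97 − 1×159/13) / 4 = 551/26.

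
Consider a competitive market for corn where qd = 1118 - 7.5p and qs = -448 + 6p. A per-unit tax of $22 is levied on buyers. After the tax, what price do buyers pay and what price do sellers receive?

Buyers pay 1132/9, sellers receive 934/9

Pre-tax equilibrium: p* = 116, q* = 248.
Tax on buyers shifts demand to qd = 1118 − 7.5(p + 22) = 953 - 7.5p.
953 - 7.5p = -448 + 6p gives seller price ps = 934/9; buyers pay pb = 934/9 + 22 = 1132/9.
New quantity: q = 1118 − 7.5(1132/9) = 524/3.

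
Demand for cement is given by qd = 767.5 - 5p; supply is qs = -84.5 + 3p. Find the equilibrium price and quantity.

Set qd = qs: 767.5 - 5p = -84.5 + 3p.
852 = 8p, so p* = 106.5.
q* = 767.5 − 5(106.5) = 235.

p* = 106.5, q* = 235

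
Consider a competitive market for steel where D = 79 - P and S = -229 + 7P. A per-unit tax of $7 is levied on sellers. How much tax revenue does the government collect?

Tax revenue = 240.625

Pre-tax equilibrium: P* = 38.5, Q* = 40.5.
Tax on sellers shifts supply to S = -229 + 7(P − 7) = -278 + 7P.
79 - P = -278 + 7P gives buyer price Pb = 44.625; sellers receive Ps = 44.625 − 7 = 37.625.
New quantity: Q = 79 − 1(44.625) = 34.375.
Revenue = 7 × 34.375 = 240.625.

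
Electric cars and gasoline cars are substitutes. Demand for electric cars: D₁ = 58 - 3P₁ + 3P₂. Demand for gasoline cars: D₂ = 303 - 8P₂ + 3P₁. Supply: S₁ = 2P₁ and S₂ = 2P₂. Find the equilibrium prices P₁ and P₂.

P₁ = 1489/41, P₂ = 1689/41

Market 1: 58 - 3P₁ + 3P₂ = 2P₁ → 5P₁ - 3P₂ = 58.
Market 2: 10P₂ - 3P₁ = 303.
Eliminating P₂: 10×(1) + 3×(2) gives 41P₁ = 1489, so P₁ = 1489/41.
Back-substitute into (2): P₂ = (303 + 3×1489/41) / 10 = 1689/41.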